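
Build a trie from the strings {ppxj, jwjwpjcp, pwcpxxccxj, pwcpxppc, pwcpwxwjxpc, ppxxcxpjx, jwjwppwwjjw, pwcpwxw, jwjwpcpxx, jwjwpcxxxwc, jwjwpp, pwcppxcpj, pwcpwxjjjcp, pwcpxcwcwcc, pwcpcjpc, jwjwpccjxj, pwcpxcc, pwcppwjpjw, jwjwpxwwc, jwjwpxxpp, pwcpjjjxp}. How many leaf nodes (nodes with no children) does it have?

A leaf is a node with no children — equivalently, the end of a word that is not a proper prefix of any other stored word.
Those words: "jwjwpccjxj", "jwjwpcpxx", "jwjwpcxxxwc", "jwjwpjcp", "jwjwppwwjjw", "jwjwpxwwc", "jwjwpxxpp", "ppxj", "ppxxcxpjx", "pwcpcjpc", "pwcpjjjxp", "pwcppwjpjw", "pwcppxcpj", "pwcpwxjjjcp", "pwcpwxwjxpc", "pwcpxcc", "pwcpxcwcwcc", "pwcpxppc", "pwcpxxccxj"
Leaf count: 19

19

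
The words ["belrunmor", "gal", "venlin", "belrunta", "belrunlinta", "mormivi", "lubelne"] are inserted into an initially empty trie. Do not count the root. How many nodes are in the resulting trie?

39

Trie structure (* marks end of a word):
(root)
├─ b
│  └─ e
│     └─ l
│        └─ r
│           └─ u
│              └─ n
│                 ├─ l
│                 │  └─ i
│                 │     └─ n
│                 │        └─ t
│                 │           └─ a *
│                 ├─ m
│                 │  └─ o
│                 │     └─ r *
│                 └─ t
│                    └─ a *
├─ g
│  └─ a
│     └─ l *
├─ l
│  └─ u
│     └─ b
│        └─ e
│           └─ l
│              └─ n
│                 └─ e *
├─ m
│  └─ o
│     └─ r
│        └─ m
│           └─ i
│              └─ v
│                 └─ i *
└─ v
   └─ e
      └─ n
         └─ l
            └─ i
               └─ n *
Counting every labelled node above: 39.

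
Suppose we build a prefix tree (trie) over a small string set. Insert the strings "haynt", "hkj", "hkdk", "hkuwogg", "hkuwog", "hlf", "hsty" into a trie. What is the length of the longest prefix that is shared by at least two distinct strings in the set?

6

Equivalently: take the maximum, over all pairs, of their longest common prefix length.
e.g. "hkuwog" and "hkuwogg" share the prefix "hkuwog" of length 6; no pair shares a longer one.
Longest shared-prefix length: 6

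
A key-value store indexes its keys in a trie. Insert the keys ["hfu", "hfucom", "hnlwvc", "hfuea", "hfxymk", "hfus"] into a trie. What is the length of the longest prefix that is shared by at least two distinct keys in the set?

Look for the deepest trie node that still has at least two words in its subtree.
e.g. "hfu" and "hfucom" share the prefix "hfu" of length 3; no pair shares a longer one.
Longest shared-prefix length: 3

3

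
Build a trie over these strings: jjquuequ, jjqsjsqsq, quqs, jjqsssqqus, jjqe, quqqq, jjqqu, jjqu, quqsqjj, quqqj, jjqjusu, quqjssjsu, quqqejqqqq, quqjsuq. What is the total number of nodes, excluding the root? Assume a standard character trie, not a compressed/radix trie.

51

For each word, the new-node count is its length minus the longest prefix already in the trie:
  "jjquuequ" → 8 new (j, j, q, u, u, e, q, u)
  "jjqsjsqsq" → prefix "jjq" already present; 6 new (s, j, s, q, s, q)
  "quqs" → 4 new (q, u, q, s)
  "jjqsssqqus" → prefix "jjqs" already present; 6 new (s, s, q, q, u, s)
  "jjqe" → prefix "jjq" already present; 1 new (e)
  "quqqq" → prefix "quq" already present; 2 new (q, q)
  "jjqqu" → prefix "jjq" already present; 2 new (q, u)
  "jjqu" → prefix "jjqu" already present; 0 new (none)
  "quqsqjj" → prefix "quqs" already present; 3 new (q, j, j)
  "quqqj" → prefix "quqq" already present; 1 new (j)
  "jjqjusu" → prefix "jjq" already present; 4 new (j, u, s, u)
  "quqjssjsu" → prefix "quq" already present; 6 new (j, s, s, j, s, u)
  "quqqejqqqq" → prefix "quqq" already present; 6 new (e, j, q, q, q, q)
  "quqjsuq" → prefix "quqjs" already present; 2 new (u, q)
Total nodes = 8 + 6 + 4 + 6 + 1 + 2 + 2 + 0 + 3 + 1 + 4 + 6 + 6 + 2 = 51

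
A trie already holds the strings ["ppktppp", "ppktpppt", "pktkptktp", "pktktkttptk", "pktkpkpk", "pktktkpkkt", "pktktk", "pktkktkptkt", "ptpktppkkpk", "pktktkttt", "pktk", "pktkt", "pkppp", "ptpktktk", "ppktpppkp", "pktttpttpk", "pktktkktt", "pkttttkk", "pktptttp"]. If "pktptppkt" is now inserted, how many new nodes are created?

4

Walking "pktptppkt" from the root, the first 5 characters ("pktpt") follow existing edges; "p" is the first miss.
New nodes needed: |"pktptppkt"| − 5 = 9 − 5 = 4.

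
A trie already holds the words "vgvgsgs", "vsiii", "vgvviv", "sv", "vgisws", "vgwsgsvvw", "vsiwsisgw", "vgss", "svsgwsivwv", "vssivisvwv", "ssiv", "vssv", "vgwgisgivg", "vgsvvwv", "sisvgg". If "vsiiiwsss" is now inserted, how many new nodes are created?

4

The longest prefix of "vsiiiwsss" already in the trie is "vsiii" (length 5).
So 9 − 5 = 4 new nodes.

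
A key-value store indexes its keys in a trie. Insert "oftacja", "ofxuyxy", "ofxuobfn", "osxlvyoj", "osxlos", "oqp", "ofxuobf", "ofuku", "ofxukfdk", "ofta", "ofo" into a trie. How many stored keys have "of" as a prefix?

8

Traverse to the node for "of", then collect every word in that subtree.
Words under "of": ofo, ofta, oftacja, ofuku, ofxukfdk, ofxuobf, ofxuobfn, ofxuyxy
Count: 8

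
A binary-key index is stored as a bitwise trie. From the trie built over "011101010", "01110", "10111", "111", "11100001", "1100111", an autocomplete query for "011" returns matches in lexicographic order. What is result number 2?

011101010

Filter for "011…" and sort: "01110", "011101010"
The 2nd is 011101010.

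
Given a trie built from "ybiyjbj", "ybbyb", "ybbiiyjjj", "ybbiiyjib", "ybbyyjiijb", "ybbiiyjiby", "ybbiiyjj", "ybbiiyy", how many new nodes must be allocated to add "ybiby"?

"ybi" is already a path in the trie; the remaining "by" must be added.
Each of the 2 remaining characters creates one node.

2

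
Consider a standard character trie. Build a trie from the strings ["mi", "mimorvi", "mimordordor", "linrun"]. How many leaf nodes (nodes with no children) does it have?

3

A leaf is a node with no children — equivalently, the end of a word that is not a proper prefix of any other stored word.
Those words: "linrun", "mimordordor", "mimorvi"
Leaf count: 3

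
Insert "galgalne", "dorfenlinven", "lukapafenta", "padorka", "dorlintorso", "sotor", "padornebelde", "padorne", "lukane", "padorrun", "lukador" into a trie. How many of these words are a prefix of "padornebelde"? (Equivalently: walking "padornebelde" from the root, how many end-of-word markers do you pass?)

Walk "padornebelde" from the root; an end-of-word marker is hit whenever a stored word is a prefix of "padornebelde".
Prefixes of the query that are stored words: "padorne", "padornebelde"
Count: 2

2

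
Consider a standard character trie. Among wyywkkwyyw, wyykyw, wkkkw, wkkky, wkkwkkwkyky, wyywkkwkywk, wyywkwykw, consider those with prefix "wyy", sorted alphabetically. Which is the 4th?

Filter for "wyy…" and sort: "wyykyw", "wyywkkwkywk", "wyywkkwyyw", "wyywkwykw"
The 4th is wyywkwykw.

wyywkwykw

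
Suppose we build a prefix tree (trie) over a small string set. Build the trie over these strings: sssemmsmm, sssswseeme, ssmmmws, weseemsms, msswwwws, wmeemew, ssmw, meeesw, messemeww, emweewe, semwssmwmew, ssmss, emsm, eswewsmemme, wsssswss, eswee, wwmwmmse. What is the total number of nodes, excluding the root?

103

Count nodes per top-level branch (shared prefixes stored once):
  'e'-branch (emsm, emweewe, eswee, eswewsmemme): 20 nodes
  'm'-branch (meeesw, messemeww, msswwwws): 20 nodes
  's'-branch (semwssmwmew, ssmmmws, ssmss, ssmw, sssemmsmm, sssswseeme): 34 nodes
  'w'-branch (weseemsms, wmeemew, wsssswss, wwmwmmse): 29 nodes
Sum: 103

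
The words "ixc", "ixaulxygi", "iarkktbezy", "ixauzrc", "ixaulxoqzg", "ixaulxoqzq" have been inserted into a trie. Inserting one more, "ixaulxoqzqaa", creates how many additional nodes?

"ixaulxoqzq" is already a path in the trie; the remaining "aa" must be added.
So 12 − 10 = 2 new nodes.

2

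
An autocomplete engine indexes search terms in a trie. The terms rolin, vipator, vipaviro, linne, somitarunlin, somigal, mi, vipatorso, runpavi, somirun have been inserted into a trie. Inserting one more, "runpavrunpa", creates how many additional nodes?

"runpav" is already a path in the trie; the remaining "runpa" must be added.
So 11 − 6 = 5 new nodes.

5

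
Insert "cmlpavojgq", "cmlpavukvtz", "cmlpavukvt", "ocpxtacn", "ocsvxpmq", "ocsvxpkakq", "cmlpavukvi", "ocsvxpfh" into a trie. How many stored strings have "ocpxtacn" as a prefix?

1

Walk to "ocpxtacn"; the words in its subtree are exactly those with that prefix.
Matches: "ocpxtacn"
Count: 1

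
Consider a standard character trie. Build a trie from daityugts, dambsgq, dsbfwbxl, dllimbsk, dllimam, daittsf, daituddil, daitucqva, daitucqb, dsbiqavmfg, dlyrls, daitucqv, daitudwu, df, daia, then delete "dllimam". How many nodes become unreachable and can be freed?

2

Walk "dllimam" from the leaf back toward the root, removing each node that no remaining word uses.
The suffix "am" (2 nodes) is used only by "dllimam"; the node for "dllim" still has the child "b", so pruning stops there.
Nodes removed: 2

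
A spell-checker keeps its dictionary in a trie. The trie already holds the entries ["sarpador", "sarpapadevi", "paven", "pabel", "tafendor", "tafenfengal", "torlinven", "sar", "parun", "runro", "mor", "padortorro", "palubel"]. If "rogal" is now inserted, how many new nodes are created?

Walking "rogal" from the root, the first 1 characters ("r") follow existing edges; "o" is the first miss.
New nodes needed: |"rogal"| − 1 = 5 − 1 = 4.

4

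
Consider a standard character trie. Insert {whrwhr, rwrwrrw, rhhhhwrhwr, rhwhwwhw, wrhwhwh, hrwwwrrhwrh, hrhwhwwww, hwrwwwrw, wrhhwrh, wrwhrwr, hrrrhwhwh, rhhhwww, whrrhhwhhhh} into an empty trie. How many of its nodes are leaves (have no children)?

13

Leaves are exactly the stored words that no other stored word extends.
Those words: "hrhwhwwww", "hrrrhwhwh", "hrwwwrrhwrh", "hwrwwwrw", "rhhhhwrhwr", "rhhhwww", "rhwhwwhw", "rwrwrrw", "whrrhhwhhhh", "whrwhr", "wrhhwrh", "wrhwhwh", "wrwhrwr"
Leaf count: 13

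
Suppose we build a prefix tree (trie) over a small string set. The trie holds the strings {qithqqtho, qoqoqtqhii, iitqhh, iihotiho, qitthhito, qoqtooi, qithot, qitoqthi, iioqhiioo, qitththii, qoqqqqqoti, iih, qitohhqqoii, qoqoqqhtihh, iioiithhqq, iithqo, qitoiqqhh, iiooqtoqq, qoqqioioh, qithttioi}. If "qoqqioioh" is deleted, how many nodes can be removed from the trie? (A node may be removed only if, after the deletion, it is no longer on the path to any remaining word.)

5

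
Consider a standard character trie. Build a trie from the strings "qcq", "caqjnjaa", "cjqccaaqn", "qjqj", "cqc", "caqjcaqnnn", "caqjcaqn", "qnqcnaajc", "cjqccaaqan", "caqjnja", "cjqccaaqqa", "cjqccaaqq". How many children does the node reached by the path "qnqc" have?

1

Walk "qnqc" from the root, arriving at one node.
Distinct next characters after "qnqc": n.
That node has 1 child edge.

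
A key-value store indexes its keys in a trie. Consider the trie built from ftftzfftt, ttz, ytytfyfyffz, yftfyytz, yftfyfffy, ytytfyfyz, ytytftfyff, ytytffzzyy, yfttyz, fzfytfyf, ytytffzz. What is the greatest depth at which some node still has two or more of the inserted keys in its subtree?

8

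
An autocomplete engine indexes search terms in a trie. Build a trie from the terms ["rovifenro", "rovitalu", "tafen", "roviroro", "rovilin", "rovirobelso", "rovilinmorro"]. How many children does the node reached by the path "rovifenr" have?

Walk "rovifenr" from the root, arriving at one node.
Distinct next characters after "rovifenr": o.
That node has 1 child edge.

1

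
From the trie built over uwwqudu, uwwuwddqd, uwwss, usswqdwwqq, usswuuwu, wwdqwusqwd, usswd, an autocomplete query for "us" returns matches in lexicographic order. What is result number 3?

DFS of the "us" subtree visits, in order: "usswd", "usswqdwwqq", "usswuuwu"
The 3rd is usswuuwu.

usswuuwu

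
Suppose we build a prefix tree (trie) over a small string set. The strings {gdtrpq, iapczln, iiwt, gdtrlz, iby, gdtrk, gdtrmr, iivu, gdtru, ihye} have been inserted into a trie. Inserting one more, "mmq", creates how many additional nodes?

Nothing in the trie begins with "m"; the whole of "mmq" is new.
3 − 0 = 3 new nodes.

3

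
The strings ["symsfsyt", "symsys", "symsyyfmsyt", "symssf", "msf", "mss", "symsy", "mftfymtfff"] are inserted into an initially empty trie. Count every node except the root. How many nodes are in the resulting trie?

31

Trie structure (* marks end of a word):
(root)
├─ m
│  ├─ f
│  │  └─ t
│  │     └─ f
│  │        └─ y
│  │           └─ m
│  │              └─ t
│  │                 └─ f
│  │                    └─ f
│  │                       └─ f *
│  └─ s
│     ├─ f *
│     └─ s *
└─ s
   └─ y
      └─ m
         └─ s
            ├─ f
            │  └─ s
            │     └─ y
            │        └─ t *
            ├─ s
            │  └─ f *
            └─ y *
               ├─ s *
               └─ y
                  └─ f
                     └─ m
                        └─ s
                           └─ y
                              └─ t *
Counting every labelled node above: 31.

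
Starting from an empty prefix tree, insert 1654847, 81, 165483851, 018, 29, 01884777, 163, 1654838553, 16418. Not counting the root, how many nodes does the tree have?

29

Trie structure (* marks end of a word):
(root)
├─ 0
│  └─ 1
│     └─ 8 *
│        └─ 8
│           └─ 4
│              └─ 7
│                 └─ 7
│                    └─ 7 *
├─ 1
│  └─ 6
│     ├─ 3 *
│     ├─ 4
│     │  └─ 1
│     │     └─ 8 *
│     └─ 5
│        └─ 4
│           └─ 8
│              ├─ 3
│              │  └─ 8
│              │     └─ 5
│              │        ├─ 1 *
│              │        └─ 5
│              │           └─ 3 *
│              └─ 4
│                 └─ 7 *
├─ 2
│  └─ 9 *
└─ 8
   └─ 1 *
Counting every labelled node above: 29.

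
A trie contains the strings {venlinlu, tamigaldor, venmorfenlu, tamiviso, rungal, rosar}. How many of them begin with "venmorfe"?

Traverse to the node for "venmorfe", then collect every word in that subtree.
Matches: "venmorfenlu"
Count: 1

1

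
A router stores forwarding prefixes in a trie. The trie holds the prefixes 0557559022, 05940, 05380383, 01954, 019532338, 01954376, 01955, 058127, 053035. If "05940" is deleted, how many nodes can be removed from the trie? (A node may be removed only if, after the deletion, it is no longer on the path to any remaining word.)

3

After clearing the end-marker at "05940", prune upward until reaching a node still needed by another word.
The suffix "940" (3 nodes) is used only by "05940"; the node for "05" still has the child "5", so pruning stops there.
Nodes removed: 3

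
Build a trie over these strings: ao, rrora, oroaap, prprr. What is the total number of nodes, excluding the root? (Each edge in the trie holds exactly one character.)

18

Trie structure (* marks end of a word):
(root)
├─ a
│  └─ o *
├─ o
│  └─ r
│     └─ o
│        └─ a
│           └─ a
│              └─ p *
├─ p
│  └─ r
│     └─ p
│        └─ r
│           └─ r *
└─ r
   └─ r
      └─ o
         └─ r
            └─ a *
Counting every labelled node above: 18.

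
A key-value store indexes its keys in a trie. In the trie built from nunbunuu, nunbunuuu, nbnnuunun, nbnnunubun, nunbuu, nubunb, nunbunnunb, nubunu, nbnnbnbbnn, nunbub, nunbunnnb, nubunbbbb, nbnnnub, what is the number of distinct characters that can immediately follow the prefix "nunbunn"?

The children of the "nunbunn" node are the distinct next characters among strings starting with "nunbunn".
Characters that immediately follow "nunbunn" among the stored strings: {n, u}.
That node has 2 child edges.

2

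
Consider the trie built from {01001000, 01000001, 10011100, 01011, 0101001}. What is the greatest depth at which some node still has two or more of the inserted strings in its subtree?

4

Equivalently: take the maximum, over all pairs, of their longest common prefix length.
e.g. "01000001" and "01001000" share the prefix "0100" of length 4; no pair shares a longer one.
Longest shared-prefix length: 4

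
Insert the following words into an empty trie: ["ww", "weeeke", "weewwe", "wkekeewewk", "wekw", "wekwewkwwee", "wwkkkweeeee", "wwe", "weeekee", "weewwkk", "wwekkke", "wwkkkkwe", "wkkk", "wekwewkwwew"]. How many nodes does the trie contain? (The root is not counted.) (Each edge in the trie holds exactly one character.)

Trace insertions, counting only characters that open a new branch:
  "ww" → 2 new (w, w)
  "weeeke" → prefix "w" already present; 5 new (e, e, e, k, e)
  "weewwe" → prefix "wee" already present; 3 new (w, w, e)
  "wkekeewewk" → prefix "w" already present; 9 new (k, e, k, e, e, w, e, w, k)
  "wekw" → prefix "we" already present; 2 new (k, w)
  "wekwewkwwee" → prefix "wekw" already present; 7 new (e, w, k, w, w, e, e)
  "wwkkkweeeee" → prefix "ww" already present; 9 new (k, k, k, w, e, e, e, e, e)
  "wwe" → prefix "ww" already present; 1 new (e)
  "weeekee" → prefix "weeeke" already present; 1 new (e)
  "weewwkk" → prefix "weeww" already present; 2 new (k, k)
  "wwekkke" → prefix "wwe" already present; 4 new (k, k, k, e)
  "wwkkkkwe" → prefix "wwkkk" already present; 3 new (k, w, e)
  "wkkk" → prefix "wk" already present; 2 new (k, k)
  "wekwewkwwew" → prefix "wekwewkwwe" already present; 1 new (w)
Total nodes = 2 + 5 + 3 + 9 + 2 + 7 + 9 + 1 + 1 + 2 + 4 + 3 + 2 + 1 = 51

51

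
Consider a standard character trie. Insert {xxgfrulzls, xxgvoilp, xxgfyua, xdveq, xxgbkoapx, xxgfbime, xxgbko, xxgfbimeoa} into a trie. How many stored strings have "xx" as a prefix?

7

Walk to "xx"; the words in its subtree are exactly those with that prefix.
Words under "xx": xxgbko, xxgbkoapx, xxgfbime, xxgfbimeoa, xxgfrulzls, xxgfyua, xxgvoilp
Count: 7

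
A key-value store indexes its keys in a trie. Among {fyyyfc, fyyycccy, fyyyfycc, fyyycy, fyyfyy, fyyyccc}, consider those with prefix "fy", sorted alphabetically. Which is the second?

Filter for "fy…" and sort: "fyyfyy", "fyyyccc", "fyyycccy", "fyyycy", "fyyyfc", "fyyyfycc"
The 2nd is fyyyccc.

fyyyccc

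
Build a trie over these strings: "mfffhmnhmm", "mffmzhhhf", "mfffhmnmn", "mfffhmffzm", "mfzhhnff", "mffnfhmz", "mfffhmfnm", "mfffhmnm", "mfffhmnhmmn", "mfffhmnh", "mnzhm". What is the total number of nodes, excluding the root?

40

Trie structure (* marks end of a word):
(root)
└─ m
   ├─ f
   │  ├─ f
   │  │  ├─ f
   │  │  │  └─ h
   │  │  │     └─ m
   │  │  │        ├─ f
   │  │  │        │  ├─ f
   │  │  │        │  │  └─ z
   │  │  │        │  │     └─ m *
   │  │  │        │  └─ n
   │  │  │        │     └─ m *
   │  │  │        └─ n
   │  │  │           ├─ h *
   │  │  │           │  └─ m
   │  │  │           │     └─ m *
   │  │  │           │        └─ n *
   │  │  │           └─ m *
   │  │  │              └─ n *
   │  │  ├─ m
   │  │  │  └─ z
   │  │  │     └─ h
   │  │  │        └─ h
   │  │  │           └─ h
   │  │  │              └─ f *
   │  │  └─ n
   │  │     └─ f
   │  │        └─ h
   │  │           └─ m
   │  │              └─ z *
   │  └─ z
   │     └─ h
   │        └─ h
   │           └─ n
   │              └─ f
   │                 └─ f *
   └─ n
      └─ z
         └─ h
            └─ m *
Counting every labelled node above: 40.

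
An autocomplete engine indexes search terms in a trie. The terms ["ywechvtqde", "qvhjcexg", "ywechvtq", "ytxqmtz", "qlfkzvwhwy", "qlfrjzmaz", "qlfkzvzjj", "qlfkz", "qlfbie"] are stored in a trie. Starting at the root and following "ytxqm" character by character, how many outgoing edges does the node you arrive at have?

Walk "ytxqm" from the root, arriving at one node.
Characters that immediately follow "ytxqm" among the stored strings: {t}.
That node has 1 child edge.

1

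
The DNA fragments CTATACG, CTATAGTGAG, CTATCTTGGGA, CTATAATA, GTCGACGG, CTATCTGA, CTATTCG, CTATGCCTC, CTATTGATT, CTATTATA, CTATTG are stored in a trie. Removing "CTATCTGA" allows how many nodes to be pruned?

Walk "CTATCTGA" from the leaf back toward the root, removing each node that no remaining word uses.
The suffix "GA" (2 nodes) is used only by "CTATCTGA"; the node for "CTATCT" still has the child "T", so pruning stops there.
Nodes removed: 2

2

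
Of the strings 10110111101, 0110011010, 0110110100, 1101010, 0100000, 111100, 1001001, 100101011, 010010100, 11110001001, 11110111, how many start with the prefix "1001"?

Walk to "1001"; the words in its subtree are exactly those with that prefix.
Words under "1001": 1001001, 100101011
Count: 2

2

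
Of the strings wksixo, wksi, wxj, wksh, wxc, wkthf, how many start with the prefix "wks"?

Walk to "wks"; the words in its subtree are exactly those with that prefix.
Matches: "wksh", "wksi", "wksixo"
Count: 3

3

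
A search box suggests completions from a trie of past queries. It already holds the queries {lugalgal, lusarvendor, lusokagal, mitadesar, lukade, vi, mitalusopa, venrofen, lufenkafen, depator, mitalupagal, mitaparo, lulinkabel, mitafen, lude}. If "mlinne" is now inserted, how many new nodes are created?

5

The longest prefix of "mlinne" already in the trie is "m" (length 1).
New nodes needed: |"mlinne"| − 1 = 6 − 1 = 5.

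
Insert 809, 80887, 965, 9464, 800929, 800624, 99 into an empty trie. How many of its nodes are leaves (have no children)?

Leaves are exactly the stored words that no other stored word extends.
Those words: "800624", "800929", "80887", "809", "9464", "965", "99"
Leaf count: 7

7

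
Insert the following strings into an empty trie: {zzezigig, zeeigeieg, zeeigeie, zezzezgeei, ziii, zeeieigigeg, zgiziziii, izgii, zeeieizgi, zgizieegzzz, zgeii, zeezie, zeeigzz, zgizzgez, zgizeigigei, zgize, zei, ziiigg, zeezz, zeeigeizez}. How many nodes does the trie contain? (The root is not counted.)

82

For each word, the new-node count is its length minus the longest prefix already in the trie:
  "zzezigig" → 8 new (z, z, e, z, i, g, i, g)
  "zeeigeieg" → prefix "z" already present; 8 new (e, e, i, g, e, i, e, g)
  "zeeigeie" → prefix "zeeigeie" already present; 0 new (none)
  "zezzezgeei" → prefix "ze" already present; 8 new (z, z, e, z, g, e, e, i)
  "ziii" → prefix "z" already present; 3 new (i, i, i)
  "zeeieigigeg" → prefix "zeei" already present; 7 new (e, i, g, i, g, e, g)
  "zgiziziii" → prefix "z" already present; 8 new (g, i, z, i, z, i, i, i)
  "izgii" → 5 new (i, z, g, i, i)
  "zeeieizgi" → prefix "zeeiei" already present; 3 new (z, g, i)
  "zgizieegzzz" → prefix "zgizi" already present; 6 new (e, e, g, z, z, z)
  "zgeii" → prefix "zg" already present; 3 new (e, i, i)
  "zeezie" → prefix "zee" already present; 3 new (z, i, e)
  "zeeigzz" → prefix "zeeig" already present; 2 new (z, z)
  "zgizzgez" → prefix "zgiz" already present; 4 new (z, g, e, z)
  "zgizeigigei" → prefix "zgiz" already present; 7 new (e, i, g, i, g, e, i)
  "zgize" → prefix "zgize" already present; 0 new (none)
  "zei" → prefix "ze" already present; 1 new (i)
  "ziiigg" → prefix "ziii" already present; 2 new (g, g)
  "zeezz" → prefix "zeez" already present; 1 new (z)
  "zeeigeizez" → prefix "zeeigei" already present; 3 new (z, e, z)
Total nodes = 8 + 8 + 0 + 8 + 3 + 7 + 8 + 5 + 3 + 6 + 3 + 3 + 2 + 4 + 7 + 0 + 1 + 2 + 1 + 3 = 82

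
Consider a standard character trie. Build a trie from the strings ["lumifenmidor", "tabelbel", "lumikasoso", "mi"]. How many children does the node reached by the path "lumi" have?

Follow the path "lumi" to its node, then look at its outgoing edges.
Distinct next characters after "lumi": f, k.
That node has 2 child edges.

2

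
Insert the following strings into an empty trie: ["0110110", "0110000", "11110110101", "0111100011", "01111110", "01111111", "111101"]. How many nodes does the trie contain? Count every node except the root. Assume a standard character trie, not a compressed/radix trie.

Insert word by word; a character creates a node only if that edge doesn't already exist:
  "0110110" → 7 new (0, 1, 1, 0, 1, 1, 0)
  "0110000" → prefix "0110" already present; 3 new (0, 0, 0)
  "11110110101" → 11 new (1, 1, 1, 1, 0, 1, 1, 0, 1, 0, 1)
  "0111100011" → prefix "011" already present; 7 new (1, 1, 0, 0, 0, 1, 1)
  "01111110" → prefix "01111" already present; 3 new (1, 1, 0)
  "01111111" → prefix "0111111" already present; 1 new (1)
  "111101" → prefix "111101" already present; 0 new (none)
Total nodes = 7 + 3 + 11 + 7 + 3 + 1 + 0 = 32

32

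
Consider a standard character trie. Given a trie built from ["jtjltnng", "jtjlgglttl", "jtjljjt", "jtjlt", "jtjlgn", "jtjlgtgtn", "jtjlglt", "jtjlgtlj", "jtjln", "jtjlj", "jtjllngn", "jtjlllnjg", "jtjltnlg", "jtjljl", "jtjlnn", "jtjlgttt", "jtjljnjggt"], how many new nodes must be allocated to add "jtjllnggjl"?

3

"jtjllng" is already a path in the trie; the remaining "gjl" must be added.
Each of the 3 remaining characters creates one node.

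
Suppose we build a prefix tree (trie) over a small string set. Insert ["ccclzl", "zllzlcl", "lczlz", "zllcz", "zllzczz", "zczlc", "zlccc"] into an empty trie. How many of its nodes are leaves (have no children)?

Leaves are exactly the stored words that no other stored word extends.
Those words: "ccclzl", "lczlz", "zczlc", "zlccc", "zllcz", "zllzczz", "zllzlcl"
Leaf count: 7

7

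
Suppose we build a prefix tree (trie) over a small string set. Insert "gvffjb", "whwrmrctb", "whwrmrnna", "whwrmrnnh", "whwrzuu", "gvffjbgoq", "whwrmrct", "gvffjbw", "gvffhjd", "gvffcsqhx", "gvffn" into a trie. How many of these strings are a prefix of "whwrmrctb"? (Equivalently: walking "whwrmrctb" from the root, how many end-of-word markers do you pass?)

2

Traverse "whwrmrctb" character by character; count nodes along the way that are marked as word ends.
Prefixes of the query that are stored words: "whwrmrct", "whwrmrctb"
Count: 2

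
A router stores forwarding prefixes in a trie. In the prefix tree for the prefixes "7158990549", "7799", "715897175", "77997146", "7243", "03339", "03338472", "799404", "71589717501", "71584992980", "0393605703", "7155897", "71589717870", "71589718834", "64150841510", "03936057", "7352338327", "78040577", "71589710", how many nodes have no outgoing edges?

16

Leaves are exactly the stored words that no other stored word extends.
Those words: "03338472", "03339", "0393605703", "64150841510", "7155897", "71584992980", "71589710", "71589717501", "71589717870", "71589718834", "7158990549", "7243", "7352338327", "77997146", "78040577", "799404"
Leaf count: 16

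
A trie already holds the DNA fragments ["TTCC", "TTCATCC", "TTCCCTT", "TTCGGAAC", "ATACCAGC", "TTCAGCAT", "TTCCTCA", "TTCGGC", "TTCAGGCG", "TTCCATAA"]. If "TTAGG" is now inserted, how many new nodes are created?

3

Walking "TTAGG" from the root, the first 2 characters ("TT") follow existing edges; "A" is the first miss.
So 5 − 2 = 3 new nodes.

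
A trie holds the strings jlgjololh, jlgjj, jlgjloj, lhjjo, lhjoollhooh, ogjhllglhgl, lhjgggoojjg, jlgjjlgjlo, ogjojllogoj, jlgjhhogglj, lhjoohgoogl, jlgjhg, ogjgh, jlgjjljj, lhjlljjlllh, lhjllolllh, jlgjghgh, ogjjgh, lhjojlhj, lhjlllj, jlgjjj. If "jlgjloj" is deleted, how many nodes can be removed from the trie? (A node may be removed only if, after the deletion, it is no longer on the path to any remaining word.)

3

A node on "jlgjloj"'s path can go only if nothing else ends at it or branches off below it.
The suffix "loj" (3 nodes) is used only by "jlgjloj"; the node for "jlgj" still has the child "o", so pruning stops there.
Nodes removed: 3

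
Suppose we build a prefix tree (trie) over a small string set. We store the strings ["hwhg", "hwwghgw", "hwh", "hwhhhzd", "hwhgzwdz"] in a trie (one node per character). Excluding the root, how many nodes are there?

17

Insert word by word; a character creates a node only if that edge doesn't already exist:
  "hwhg" → 4 new (h, w, h, g)
  "hwwghgw" → prefix "hw" already present; 5 new (w, g, h, g, w)
  "hwh" → prefix "hwh" already present; 0 new (none)
  "hwhhhzd" → prefix "hwh" already present; 4 new (h, h, z, d)
  "hwhgzwdz" → prefix "hwhg" already present; 4 new (z, w, d, z)
Total nodes = 4 + 5 + 0 + 4 + 4 = 17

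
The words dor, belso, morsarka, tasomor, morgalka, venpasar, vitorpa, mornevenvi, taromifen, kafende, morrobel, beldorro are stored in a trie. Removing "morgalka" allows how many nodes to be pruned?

Walk "morgalka" from the leaf back toward the root, removing each node that no remaining word uses.
The suffix "galka" (5 nodes) is used only by "morgalka"; the node for "mor" still has the child "s", so pruning stops there.
Nodes removed: 5

5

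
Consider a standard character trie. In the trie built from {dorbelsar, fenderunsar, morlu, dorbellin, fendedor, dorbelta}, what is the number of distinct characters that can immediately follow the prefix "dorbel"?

3

Walk "dorbel" from the root, arriving at one node.
Characters that immediately follow "dorbel" among the stored strings: {l, s, t}.
That node has 3 child edges.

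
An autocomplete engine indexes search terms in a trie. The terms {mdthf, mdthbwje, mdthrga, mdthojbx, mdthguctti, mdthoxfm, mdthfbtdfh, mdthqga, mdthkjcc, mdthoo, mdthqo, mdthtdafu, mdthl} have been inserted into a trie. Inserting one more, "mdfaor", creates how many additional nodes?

4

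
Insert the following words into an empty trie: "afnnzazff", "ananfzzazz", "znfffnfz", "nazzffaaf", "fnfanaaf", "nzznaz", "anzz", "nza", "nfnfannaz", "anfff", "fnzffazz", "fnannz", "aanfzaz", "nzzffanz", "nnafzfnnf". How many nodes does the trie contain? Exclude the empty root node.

Insert word by word; a character creates a node only if that edge doesn't already exist:
  "afnnzazff" → 9 new (a, f, n, n, z, a, z, f, f)
  "ananfzzazz" → prefix "a" already present; 9 new (n, a, n, f, z, z, a, z, z)
  "znfffnfz" → 8 new (z, n, f, f, f, n, f, z)
  "nazzffaaf" → 9 new (n, a, z, z, f, f, a, a, f)
  "fnfanaaf" → 8 new (f, n, f, a, n, a, a, f)
  "nzznaz" → prefix "n" already present; 5 new (z, z, n, a, z)
  "anzz" → prefix "an" already present; 2 new (z, z)
  "nza" → prefix "nz" already present; 1 new (a)
  "nfnfannaz" → prefix "n" already present; 8 new (f, n, f, a, n, n, a, z)
  "anfff" → prefix "an" already present; 3 new (f, f, f)
  "fnzffazz" → prefix "fn" already present; 6 new (z, f, f, a, z, z)
  "fnannz" → prefix "fn" already present; 4 new (a, n, n, z)
  "aanfzaz" → prefix "a" already present; 6 new (a, n, f, z, a, z)
  "nzzffanz" → prefix "nzz" already present; 5 new (f, f, a, n, z)
  "nnafzfnnf" → prefix "n" already present; 8 new (n, a, f, z, f, n, n, f)
Total nodes = 9 + 9 + 8 + 9 + 8 + 5 + 2 + 1 + 8 + 3 + 6 + 4 + 6 + 5 + 8 = 91

91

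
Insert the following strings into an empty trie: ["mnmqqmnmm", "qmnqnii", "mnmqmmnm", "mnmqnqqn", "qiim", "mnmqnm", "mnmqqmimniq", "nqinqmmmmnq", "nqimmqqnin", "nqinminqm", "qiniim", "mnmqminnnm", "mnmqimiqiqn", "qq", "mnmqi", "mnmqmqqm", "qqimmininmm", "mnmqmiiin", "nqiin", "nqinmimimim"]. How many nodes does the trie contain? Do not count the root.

Insert word by word; a character creates a node only if that edge doesn't already exist:
  "mnmqqmnmm" → 9 new (m, n, m, q, q, m, n, m, m)
  "qmnqnii" → 7 new (q, m, n, q, n, i, i)
  "mnmqmmnm" → prefix "mnmq" already present; 4 new (m, m, n, m)
  "mnmqnqqn" → prefix "mnmq" already present; 4 new (n, q, q, n)
  "qiim" → prefix "q" already present; 3 new (i, i, m)
  "mnmqnm" → prefix "mnmqn" already present; 1 new (m)
  "mnmqqmimniq" → prefix "mnmqqm" already present; 5 new (i, m, n, i, q)
  "nqinqmmmmnq" → 11 new (n, q, i, n, q, m, m, m, m, n, q)
  "nqimmqqnin" → prefix "nqi" already present; 7 new (m, m, q, q, n, i, n)
  "nqinminqm" → prefix "nqin" already present; 5 new (m, i, n, q, m)
  "qiniim" → prefix "qi" already present; 4 new (n, i, i, m)
  "mnmqminnnm" → prefix "mnmqm" already present; 5 new (i, n, n, n, m)
  "mnmqimiqiqn" → prefix "mnmq" already present; 7 new (i, m, i, q, i, q, n)
  "qq" → prefix "q" already present; 1 new (q)
  "mnmqi" → prefix "mnmqi" already present; 0 new (none)
  "mnmqmqqm" → prefix "mnmqm" already present; 3 new (q, q, m)
  "qqimmininmm" → prefix "qq" already present; 9 new (i, m, m, i, n, i, n, m, m)
  "mnmqmiiin" → prefix "mnmqmi" already present; 3 new (i, i, n)
  "nqiin" → prefix "nqi" already present; 2 new (i, n)
  "nqinmimimim" → prefix "nqinmi" already present; 5 new (m, i, m, i, m)
Total nodes = 9 + 7 + 4 + 4 + 3 + 1 + 5 + 11 + 7 + 5 + 4 + 5 + 7 + 1 + 0 + 3 + 9 + 3 + 2 + 5 = 95

95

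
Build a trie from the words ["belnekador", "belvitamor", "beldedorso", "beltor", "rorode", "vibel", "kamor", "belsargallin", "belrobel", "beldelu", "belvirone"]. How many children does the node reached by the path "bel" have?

Follow the path "bel" to its node, then look at its outgoing edges.
Characters that immediately follow "bel" among the stored strings: {d, n, r, s, t, v}.
That node has 6 child edges.

6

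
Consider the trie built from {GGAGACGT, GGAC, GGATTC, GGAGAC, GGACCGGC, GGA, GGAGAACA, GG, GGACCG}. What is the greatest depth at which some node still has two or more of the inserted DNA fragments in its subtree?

Look for the deepest trie node that still has at least two words in its subtree.
"GGACCG" and "GGACCGGC" agree on "GGACCG" (6 characters) before diverging; nothing deeper is shared.
Longest shared-prefix length: 6

6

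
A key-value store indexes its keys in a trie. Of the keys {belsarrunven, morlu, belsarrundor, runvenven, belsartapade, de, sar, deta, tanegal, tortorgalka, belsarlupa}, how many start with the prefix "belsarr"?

2

Filter for entries beginning with "belsarr":
Words under "belsarr": belsarrundor, belsarrunven
Count: 2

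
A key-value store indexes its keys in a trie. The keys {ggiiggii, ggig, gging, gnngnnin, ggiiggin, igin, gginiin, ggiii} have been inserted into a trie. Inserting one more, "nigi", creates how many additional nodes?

Nothing in the trie begins with "n"; the whole of "nigi" is new.
4 − 0 = 4 new nodes.

4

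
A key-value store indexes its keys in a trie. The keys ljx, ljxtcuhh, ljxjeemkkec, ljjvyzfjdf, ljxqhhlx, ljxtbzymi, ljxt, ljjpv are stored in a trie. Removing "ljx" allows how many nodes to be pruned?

0

A node on "ljx"'s path can go only if nothing else ends at it or branches off below it.
Every node on "ljx" is still needed (e.g. by "ljxtcuhh"), so nothing is freed.
Nodes removed: 0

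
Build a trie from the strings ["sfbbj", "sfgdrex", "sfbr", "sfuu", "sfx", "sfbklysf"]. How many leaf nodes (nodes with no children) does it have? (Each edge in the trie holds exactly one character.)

Leaves are exactly the stored words that no other stored word extends.
Those words: "sfbbj", "sfbklysf", "sfbr", "sfgdrex", "sfuu", "sfx"
Leaf count: 6

6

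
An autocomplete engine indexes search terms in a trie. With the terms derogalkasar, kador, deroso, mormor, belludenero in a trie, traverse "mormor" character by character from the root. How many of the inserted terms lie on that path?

1

Walk "mormor" from the root; an end-of-word marker is hit whenever a stored word is a prefix of "mormor".
Prefixes of the query that are stored words: "mormor"
Count: 1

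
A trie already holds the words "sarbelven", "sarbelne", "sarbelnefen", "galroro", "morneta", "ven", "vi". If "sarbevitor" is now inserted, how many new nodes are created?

5

"sarbe" is already a path in the trie; the remaining "vitor" must be added.
New nodes needed: |"sarbevitor"| − 5 = 10 − 5 = 5.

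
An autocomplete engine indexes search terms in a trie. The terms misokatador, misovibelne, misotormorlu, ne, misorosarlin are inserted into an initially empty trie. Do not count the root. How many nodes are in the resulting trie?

Insert word by word; a character creates a node only if that edge doesn't already exist:
  "misokatador" → 11 new (m, i, s, o, k, a, t, a, d, o, r)
  "misovibelne" → prefix "miso" already present; 7 new (v, i, b, e, l, n, e)
  "misotormorlu" → prefix "miso" already present; 8 new (t, o, r, m, o, r, l, u)
  "ne" → 2 new (n, e)
  "misorosarlin" → prefix "miso" already present; 8 new (r, o, s, a, r, l, i, n)
Total nodes = 11 + 7 + 8 + 2 + 8 = 36

36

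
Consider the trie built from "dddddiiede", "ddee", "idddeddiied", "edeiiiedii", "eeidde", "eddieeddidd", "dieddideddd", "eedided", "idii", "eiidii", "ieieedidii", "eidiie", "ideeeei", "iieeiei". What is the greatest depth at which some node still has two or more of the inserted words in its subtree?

Look for the deepest trie node that still has at least two words in its subtree.
e.g. "dddddiiede" and "ddee" share the prefix "dd" of length 2; no pair shares a longer one.
Longest shared-prefix length: 2

2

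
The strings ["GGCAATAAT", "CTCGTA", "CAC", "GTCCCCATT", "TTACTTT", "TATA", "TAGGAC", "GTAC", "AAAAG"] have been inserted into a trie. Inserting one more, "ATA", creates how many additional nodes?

2

"A" is already a path in the trie; the remaining "TA" must be added.
Each of the 2 remaining characters creates one node.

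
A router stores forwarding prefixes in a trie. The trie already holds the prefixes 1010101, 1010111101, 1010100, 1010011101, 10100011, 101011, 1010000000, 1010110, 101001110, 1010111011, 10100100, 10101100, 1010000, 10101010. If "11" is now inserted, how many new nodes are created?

The longest prefix of "11" already in the trie is "1" (length 1).
Each of the 1 remaining characters creates one node.

1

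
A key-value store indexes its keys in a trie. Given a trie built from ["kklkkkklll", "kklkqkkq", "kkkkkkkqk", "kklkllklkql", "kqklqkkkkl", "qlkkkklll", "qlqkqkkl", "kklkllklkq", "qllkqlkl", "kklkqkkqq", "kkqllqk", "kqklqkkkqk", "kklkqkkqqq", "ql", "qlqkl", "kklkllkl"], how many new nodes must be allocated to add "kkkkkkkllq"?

3

The longest prefix of "kkkkkkkllq" already in the trie is "kkkkkkk" (length 7).
New nodes needed: |"kkkkkkkllq"| − 7 = 10 − 7 = 3.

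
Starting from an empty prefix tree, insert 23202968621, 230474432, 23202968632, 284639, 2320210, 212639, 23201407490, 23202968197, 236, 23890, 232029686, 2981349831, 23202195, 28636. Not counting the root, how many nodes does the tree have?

60

For each word, the new-node count is its length minus the longest prefix already in the trie:
  "23202968621" → 11 new (2, 3, 2, 0, 2, 9, 6, 8, 6, 2, 1)
  "230474432" → prefix "23" already present; 7 new (0, 4, 7, 4, 4, 3, 2)
  "23202968632" → prefix "232029686" already present; 2 new (3, 2)
  "284639" → prefix "2" already present; 5 new (8, 4, 6, 3, 9)
  "2320210" → prefix "23202" already present; 2 new (1, 0)
  "212639" → prefix "2" already present; 5 new (1, 2, 6, 3, 9)
  "23201407490" → prefix "2320" already present; 7 new (1, 4, 0, 7, 4, 9, 0)
  "23202968197" → prefix "23202968" already present; 3 new (1, 9, 7)
  "236" → prefix "23" already present; 1 new (6)
  "23890" → prefix "23" already present; 3 new (8, 9, 0)
  "232029686" → prefix "232029686" already present; 0 new (none)
  "2981349831" → prefix "2" already present; 9 new (9, 8, 1, 3, 4, 9, 8, 3, 1)
  "23202195" → prefix "232021" already present; 2 new (9, 5)
  "28636" → prefix "28" already present; 3 new (6, 3, 6)
Total nodes = 11 + 7 + 2 + 5 + 2 + 5 + 7 + 3 + 1 + 3 + 0 + 9 + 2 + 3 = 60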